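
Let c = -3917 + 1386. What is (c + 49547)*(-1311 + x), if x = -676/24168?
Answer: -62070766116/1007 ≈ -6.1639e+7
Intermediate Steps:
x = -169/6042 (x = -676*1/24168 = -169/6042 ≈ -0.027971)
c = -2531
(c + 49547)*(-1311 + x) = (-2531 + 49547)*(-1311 - 169/6042) = 47016*(-7921231/6042) = -62070766116/1007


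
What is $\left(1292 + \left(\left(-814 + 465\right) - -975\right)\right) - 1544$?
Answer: $374$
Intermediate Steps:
$\left(1292 + \left(\left(-814 + 465\right) - -975\right)\right) - 1544 = \left(1292 + \left(-349 + 975\right)\right) - 1544 = \left(1292 + 626\right) - 1544 = 1918 - 1544 = 374$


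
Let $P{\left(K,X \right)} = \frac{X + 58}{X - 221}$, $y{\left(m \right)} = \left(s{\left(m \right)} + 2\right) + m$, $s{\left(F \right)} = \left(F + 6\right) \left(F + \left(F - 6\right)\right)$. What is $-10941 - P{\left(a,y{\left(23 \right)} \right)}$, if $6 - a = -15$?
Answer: $- \frac{10548367}{964} \approx -10942.0$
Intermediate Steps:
$a = 21$ ($a = 6 - -15 = 6 + 15 = 21$)
$s{\left(F \right)} = \left(-6 + 2 F\right) \left(6 + F\right)$ ($s{\left(F \right)} = \left(6 + F\right) \left(F + \left(F - 6\right)\right) = \left(6 + F\right) \left(F + \left(-6 + F\right)\right) = \left(6 + F\right) \left(-6 + 2 F\right) = \left(-6 + 2 F\right) \left(6 + F\right)$)
$y{\left(m \right)} = -34 + 2 m^{2} + 7 m$ ($y{\left(m \right)} = \left(\left(-36 + 2 m^{2} + 6 m\right) + 2\right) + m = \left(-34 + 2 m^{2} + 6 m\right) + m = -34 + 2 m^{2} + 7 m$)
$P{\left(K,X \right)} = \frac{58 + X}{-221 + X}$
$-10941 - P{\left(a,y{\left(23 \right)} \right)} = -10941 - \frac{58 + \left(-34 + 2 \cdot 23^{2} + 7 \cdot 23\right)}{-221 + \left(-34 + 2 \cdot 23^{2} + 7 \cdot 23\right)} = -10941 - \frac{58 + \left(-34 + 2 \cdot 529 + 161\right)}{-221 + \left(-34 + 2 \cdot 529 + 161\right)} = -10941 - \frac{58 + \left(-34 + 1058 + 161\right)}{-221 + \left(-34 + 1058 + 161\right)} = -10941 - \frac{58 + 1185}{-221 + 1185} = -10941 - \frac{1}{964} \cdot 1243 = -10941 - \frac{1243}{964} = - \frac{10548367}{964}$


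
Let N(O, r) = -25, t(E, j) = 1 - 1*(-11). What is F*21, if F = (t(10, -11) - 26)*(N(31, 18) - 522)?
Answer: 160818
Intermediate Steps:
t(E, j) = 12 (t(E, j) = 1 + 11 = 12)
F = 7658 (F = (12 - 26)*(-25 - 522) = -14*(-547) = 7658)
F*21 = 7658*21 = 160818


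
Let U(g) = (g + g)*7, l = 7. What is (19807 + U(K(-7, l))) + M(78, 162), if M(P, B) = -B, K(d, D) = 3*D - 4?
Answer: 19883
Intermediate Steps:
K(d, D) = -4 + 3*D
U(g) = 14*g (U(g) = (2*g)*7 = 14*g)
(19807 + U(K(-7, l))) + M(78, 162) = (19807 + 14*(-4 + 3*7)) - 1*162 = (19807 + 14*(-4 + 21)) - 162 = (19807 + 14*17) - 162 = (19807 + 238) - 162 = 20045 - 162 = 19883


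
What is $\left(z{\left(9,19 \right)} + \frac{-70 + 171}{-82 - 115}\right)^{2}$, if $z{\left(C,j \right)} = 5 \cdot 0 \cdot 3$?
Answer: $\frac{10201}{38809} \approx 0.26285$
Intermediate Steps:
$z{\left(C,j \right)} = 0$ ($z{\left(C,j \right)} = 0 \cdot 3 = 0$)
$\left(z{\left(9,19 \right)} + \frac{-70 + 171}{-82 - 115}\right)^{2} = \left(0 + \frac{-70 + 171}{-82 - 115}\right)^{2} = \left(0 + \frac{101}{-197}\right)^{2} = \left(0 + 101 \left(- \frac{1}{197}\right)\right)^{2} = \left(0 - \frac{101}{197}\right)^{2} = \left(- \frac{101}{197}\right)^{2} = \frac{10201}{38809}$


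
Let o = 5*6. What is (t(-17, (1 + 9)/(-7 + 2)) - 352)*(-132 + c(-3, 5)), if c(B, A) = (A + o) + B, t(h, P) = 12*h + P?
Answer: 55800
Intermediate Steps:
o = 30
t(h, P) = P + 12*h
c(B, A) = 30 + A + B (c(B, A) = (A + 30) + B = (30 + A) + B = 30 + A + B)
(t(-17, (1 + 9)/(-7 + 2)) - 352)*(-132 + c(-3, 5)) = (((1 + 9)/(-7 + 2) + 12*(-17)) - 352)*(-132 + (30 + 5 - 3)) = ((10/(-5) - 204) - 352)*(-132 + 32) = ((10*(-⅕) - 204) - 352)*(-100) = ((-2 - 204) - 352)*(-100) = (-206 - 352)*(-100) = -558*(-100) = 55800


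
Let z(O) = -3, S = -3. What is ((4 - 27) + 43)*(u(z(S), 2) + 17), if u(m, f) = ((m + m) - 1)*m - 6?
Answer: 640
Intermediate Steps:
u(m, f) = -6 + m*(-1 + 2*m) (u(m, f) = (2*m - 1)*m - 6 = (-1 + 2*m)*m - 6 = m*(-1 + 2*m) - 6 = -6 + m*(-1 + 2*m))
((4 - 27) + 43)*(u(z(S), 2) + 17) = ((4 - 27) + 43)*((-6 - 1*(-3) + 2*(-3)**2) + 17) = (-23 + 43)*((-6 + 3 + 2*9) + 17) = 20*((-6 + 3 + 18) + 17) = 20*(15 + 17) = 20*32 = 640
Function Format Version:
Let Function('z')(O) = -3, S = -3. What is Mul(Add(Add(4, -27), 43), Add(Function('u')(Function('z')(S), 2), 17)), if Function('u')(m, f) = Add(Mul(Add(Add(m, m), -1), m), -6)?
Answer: 640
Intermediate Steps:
Function('u')(m, f) = Add(-6, Mul(m, Add(-1, Mul(2, m)))) (Function('u')(m, f) = Add(Mul(Add(Mul(2, m), -1), m), -6) = Add(Mul(Add(-1, Mul(2, m)), m), -6) = Add(Mul(m, Add(-1, Mul(2, m))), -6) = Add(-6, Mul(m, Add(-1, Mul(2, m)))))
Mul(Add(Add(4, -27), 43), Add(Function('u')(Function('z')(S), 2), 17)) = Mul(Add(Add(4, -27), 43), Add(Add(-6, Mul(-1, -3), Mul(2, Pow(-3, 2))), 17)) = Mul(Add(-23, 43), Add(Add(-6, 3, Mul(2, 9)), 17)) = Mul(20, Add(Add(-6, 3, 18), 17)) = Mul(20, Add(15, 17)) = Mul(20, 32) = 640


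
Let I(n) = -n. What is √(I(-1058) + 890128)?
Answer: √891186 ≈ 944.03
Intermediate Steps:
√(I(-1058) + 890128) = √(-1*(-1058) + 890128) = √(1058 + 890128) = √891186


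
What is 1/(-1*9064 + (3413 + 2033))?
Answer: -1/3618 ≈ -0.00027640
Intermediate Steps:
1/(-1*9064 + (3413 + 2033)) = 1/(-9064 + 5446) = 1/(-3618) = -1/3618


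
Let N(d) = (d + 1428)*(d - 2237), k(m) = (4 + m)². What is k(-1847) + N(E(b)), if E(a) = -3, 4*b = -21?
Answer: 204649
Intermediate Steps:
b = -21/4 (b = (¼)*(-21) = -21/4 ≈ -5.2500)
N(d) = (-2237 + d)*(1428 + d) (N(d) = (1428 + d)*(-2237 + d) = (-2237 + d)*(1428 + d))
k(-1847) + N(E(b)) = (4 - 1847)² + (-3194436 + (-3)² - 809*(-3)) = (-1843)² + (-3194436 + 9 + 2427) = 3396649 - 3192000 = 204649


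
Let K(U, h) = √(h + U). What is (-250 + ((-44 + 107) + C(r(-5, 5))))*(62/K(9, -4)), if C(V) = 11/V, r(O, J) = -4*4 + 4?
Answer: -13981*√5/6 ≈ -5210.4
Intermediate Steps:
K(U, h) = √(U + h)
r(O, J) = -12 (r(O, J) = -16 + 4 = -12)
(-250 + ((-44 + 107) + C(r(-5, 5))))*(62/K(9, -4)) = (-250 + ((-44 + 107) + 11/(-12)))*(62/(√(9 - 4))) = (-250 + (63 + 11*(-1/12)))*(62/(√5)) = (-250 + (63 - 11/12))*(62*(√5/5)) = (-250 + 745/12)*(62*√5/5) = -13981*√5/6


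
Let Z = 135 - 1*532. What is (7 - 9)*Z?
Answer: 794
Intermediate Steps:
Z = -397 (Z = 135 - 532 = -397)
(7 - 9)*Z = (7 - 9)*(-397) = -2*(-397) = 794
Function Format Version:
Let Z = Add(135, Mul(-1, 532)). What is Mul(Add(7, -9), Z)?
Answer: 794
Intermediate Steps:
Z = -397 (Z = Add(135, -532) = -397)
Mul(Add(7, -9), Z) = Mul(Add(7, -9), -397) = Mul(-2, -397) = 794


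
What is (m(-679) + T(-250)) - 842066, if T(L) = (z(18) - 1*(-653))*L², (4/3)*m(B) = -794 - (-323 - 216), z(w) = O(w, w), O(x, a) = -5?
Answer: 158630971/4 ≈ 3.9658e+7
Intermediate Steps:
z(w) = -5
m(B) = -765/4 (m(B) = 3*(-794 - (-323 - 216))/4 = 3*(-794 - 1*(-539))/4 = 3*(-794 + 539)/4 = (¾)*(-255) = -765/4)
T(L) = 648*L² (T(L) = (-5 - 1*(-653))*L² = (-5 + 653)*L² = 648*L²)
(m(-679) + T(-250)) - 842066 = (-765/4 + 648*(-250)²) - 842066 = (-765/4 + 648*62500) - 842066 = (-765/4 + 40500000) - 842066 = 161999235/4 - 842066 = 158630971/4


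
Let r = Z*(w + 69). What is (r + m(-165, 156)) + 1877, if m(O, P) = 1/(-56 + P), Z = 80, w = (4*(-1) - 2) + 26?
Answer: 899701/100 ≈ 8997.0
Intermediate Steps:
w = 20 (w = (-4 - 2) + 26 = -6 + 26 = 20)
r = 7120 (r = 80*(20 + 69) = 80*89 = 7120)
(r + m(-165, 156)) + 1877 = (7120 + 1/(-56 + 156)) + 1877 = (7120 + 1/100) + 1877 = 712001/100 + 1877 = 899701/100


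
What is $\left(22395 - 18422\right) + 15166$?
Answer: $19139$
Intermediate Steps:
$\left(22395 - 18422\right) + 15166 = 3973 + 15166 = 19139$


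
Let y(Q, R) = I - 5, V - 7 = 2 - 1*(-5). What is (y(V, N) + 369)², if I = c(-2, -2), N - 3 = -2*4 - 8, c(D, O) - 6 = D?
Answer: 135424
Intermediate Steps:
c(D, O) = 6 + D
N = -13 (N = 3 + (-2*4 - 8) = 3 + (-8 - 8) = 3 - 16 = -13)
I = 4 (I = 6 - 2 = 4)
V = 14 (V = 7 + (2 - 1*(-5)) = 7 + (2 + 5) = 7 + 7 = 14)
y(Q, R) = -1 (y(Q, R) = 4 - 5 = -1)
(y(V, N) + 369)² = (-1 + 369)² = 368² = 135424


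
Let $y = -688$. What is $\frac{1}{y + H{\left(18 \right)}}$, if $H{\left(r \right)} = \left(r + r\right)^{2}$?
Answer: $\frac{1}{608} \approx 0.0016447$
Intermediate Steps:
$H{\left(r \right)} = 4 r^{2}$ ($H{\left(r \right)} = \left(2 r\right)^{2} = 4 r^{2}$)
$\frac{1}{y + H{\left(18 \right)}} = \frac{1}{-688 + 4 \cdot 18^{2}} = \frac{1}{-688 + 4 \cdot 324} = \frac{1}{-688 + 1296} = \frac{1}{608}$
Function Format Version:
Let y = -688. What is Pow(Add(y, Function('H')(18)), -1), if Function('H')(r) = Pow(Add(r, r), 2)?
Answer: Rational(1, 608) ≈ 0.0016447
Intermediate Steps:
Function('H')(r) = Mul(4, Pow(r, 2)) (Function('H')(r) = Pow(Mul(2, r), 2) = Mul(4, Pow(r, 2)))
Pow(Add(y, Function('H')(18)), -1) = Pow(Add(-688, Mul(4, Pow(18, 2))), -1) = Pow(Add(-688, Mul(4, 324)), -1) = Pow(Add(-688, 1296), -1) = Pow(608, -1) = Rational(1, 608)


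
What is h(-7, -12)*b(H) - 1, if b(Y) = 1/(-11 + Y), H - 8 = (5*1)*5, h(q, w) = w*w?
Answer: 61/11 ≈ 5.5455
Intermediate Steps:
h(q, w) = w**2
H = 33 (H = 8 + (5*1)*5 = 8 + 5*5 = 8 + 25 = 33)
h(-7, -12)*b(H) - 1 = (-12)**2/(-11 + 33) - 1 = 144/22 - 1 = 144*(1/22) - 1 = 72/11 - 1 = 61/11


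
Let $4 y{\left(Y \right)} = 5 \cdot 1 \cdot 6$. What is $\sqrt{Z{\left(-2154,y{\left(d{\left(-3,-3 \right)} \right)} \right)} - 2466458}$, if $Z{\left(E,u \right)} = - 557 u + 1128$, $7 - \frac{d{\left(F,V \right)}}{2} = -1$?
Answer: $\frac{i \sqrt{9878030}}{2} \approx 1571.5 i$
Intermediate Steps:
$d{\left(F,V \right)} = 16$ ($d{\left(F,V \right)} = 14 - -2 = 14 + 2 = 16$)
$y{\left(Y \right)} = \frac{15}{2}$ ($y{\left(Y \right)} = \frac{5 \cdot 1 \cdot 6}{4} = \frac{5 \cdot 6}{4} = \frac{1}{4} \cdot 30 = \frac{15}{2}$)
$Z{\left(E,u \right)} = 1128 - 557 u$
$\sqrt{Z{\left(-2154,y{\left(d{\left(-3,-3 \right)} \right)} \right)} - 2466458} = \sqrt{\left(1128 - \frac{8355}{2}\right) - 2466458} = \sqrt{- \frac{6099}{2} - 2466458} = \sqrt{- \frac{4939015}{2}} = \frac{i \sqrt{9878030}}{2}$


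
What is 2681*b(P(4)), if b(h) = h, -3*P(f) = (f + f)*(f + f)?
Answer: -171584/3 ≈ -57195.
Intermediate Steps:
P(f) = -4*f**2/3 (P(f) = -(f + f)*(f + f)/3 = -2*f*2*f/3 = -4*f**2/3)
2681*b(P(4)) = 2681*(-4/3*4**2) = 2681*(-4/3*16) = 2681*(-64/3) = -171584/3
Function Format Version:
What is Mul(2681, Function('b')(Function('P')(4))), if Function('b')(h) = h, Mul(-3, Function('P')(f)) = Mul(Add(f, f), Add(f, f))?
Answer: Rational(-171584, 3) ≈ -57195.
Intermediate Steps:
Function('P')(f) = Mul(Rational(-4, 3), Pow(f, 2)) (Function('P')(f) = Mul(Rational(-1, 3), Mul(Add(f, f), Add(f, f))) = Mul(Rational(-1, 3), Mul(Mul(2, f), Mul(2, f))) = Mul(Rational(-1, 3), Mul(4, Pow(f, 2))) = Mul(Rational(-4, 3), Pow(f, 2)))
Mul(2681, Function('b')(Function('P')(4))) = Mul(2681, Mul(Rational(-4, 3), Pow(4, 2))) = Mul(2681, Mul(Rational(-4, 3), 16)) = Mul(2681, Rational(-64, 3)) = Rational(-171584, 3)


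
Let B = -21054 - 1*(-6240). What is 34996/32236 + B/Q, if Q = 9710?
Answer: -17216618/39126445 ≈ -0.44003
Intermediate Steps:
B = -14814 (B = -21054 + 6240 = -14814)
34996/32236 + B/Q = 34996/32236 - 14814/9710 = 34996*(1/32236) - 14814*1/9710 = 8749/8059 - 7407/4855 = -17216618/39126445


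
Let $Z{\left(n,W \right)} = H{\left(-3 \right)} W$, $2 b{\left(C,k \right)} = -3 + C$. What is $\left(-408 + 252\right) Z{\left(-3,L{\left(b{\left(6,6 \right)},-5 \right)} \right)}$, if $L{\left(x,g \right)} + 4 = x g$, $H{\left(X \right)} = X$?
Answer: $-5382$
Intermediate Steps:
$b{\left(C,k \right)} = - \frac{3}{2} + \frac{C}{2}$ ($b{\left(C,k \right)} = \frac{-3 + C}{2} = - \frac{3}{2} + \frac{C}{2}$)
$L{\left(x,g \right)} = -4 + g x$ ($L{\left(x,g \right)} = -4 + x g = -4 + g x$)
$Z{\left(n,W \right)} = - 3 W$
$\left(-408 + 252\right) Z{\left(-3,L{\left(b{\left(6,6 \right)},-5 \right)} \right)} = \left(-408 + 252\right) \left(- 3 \left(-4 - 5 \left(- \frac{3}{2} + \frac{1}{2} \cdot 6\right)\right)\right) = - 156 \left(- 3 \left(-4 - 5 \left(- \frac{3}{2} + 3\right)\right)\right) = - 156 \left(- 3 \left(-4 - \frac{15}{2}\right)\right) = - 156 \left(\left(-3\right) \left(- \frac{23}{2}\right)\right) = \left(-156\right) \frac{69}{2} = -5382$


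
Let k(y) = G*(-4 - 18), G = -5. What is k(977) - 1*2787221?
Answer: -2787111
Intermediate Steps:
k(y) = 110 (k(y) = -5*(-4 - 18) = -5*(-22) = 110)
k(977) - 1*2787221 = 110 - 1*2787221 = 110 - 2787221 = -2787111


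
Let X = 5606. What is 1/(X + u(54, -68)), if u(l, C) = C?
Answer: 1/5538 ≈ 0.00018057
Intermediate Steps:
1/(X + u(54, -68)) = 1/(5606 - 68) = 1/5538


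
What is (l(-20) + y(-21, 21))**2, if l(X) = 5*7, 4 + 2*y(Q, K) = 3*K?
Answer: 16641/4 ≈ 4160.3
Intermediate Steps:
y(Q, K) = -2 + 3*K/2 (y(Q, K) = -2 + (3*K)/2 = -2 + 3*K/2)
l(X) = 35
(l(-20) + y(-21, 21))**2 = (35 + (-2 + (3/2)*21))**2 = (35 + (-2 + 63/2))**2 = (35 + 59/2)**2 = (129/2)**2 = 16641/4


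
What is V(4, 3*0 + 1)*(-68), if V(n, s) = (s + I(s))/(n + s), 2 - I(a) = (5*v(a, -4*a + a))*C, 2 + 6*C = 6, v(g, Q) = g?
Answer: 68/15 ≈ 4.5333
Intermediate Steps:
C = 2/3 (C = -1/3 + (1/6)*6 = -1/3 + 1 = 2/3 ≈ 0.66667)
I(a) = 2 - 10*a/3 (I(a) = 2 - 5*a*2/3 = 2 - 10*a/3)
V(n, s) = (2 - 7*s/3)/(n + s) (V(n, s) = (s + (2 - 10*s/3))/(n + s) = (2 - 7*s/3)/(n + s))
V(4, 3*0 + 1)*(-68) = ((2 - 7*(3*0 + 1)/3)/(4 + (3*0 + 1)))*(-68) = ((2 - 7*(0 + 1)/3)/(4 + (0 + 1)))*(-68) = ((2 - 7/3*1)/(4 + 1))*(-68) = ((2 - 7/3)/5)*(-68) = ((1/5)*(-1/3))*(-68) = -1/15*(-68) = 68/15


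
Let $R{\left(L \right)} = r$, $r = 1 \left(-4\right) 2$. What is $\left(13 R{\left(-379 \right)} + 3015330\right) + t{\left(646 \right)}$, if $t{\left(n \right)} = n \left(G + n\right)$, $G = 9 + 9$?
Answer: $3444170$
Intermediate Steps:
$r = -8$ ($r = \left(-4\right) 2 = -8$)
$R{\left(L \right)} = -8$
$G = 18$
$t{\left(n \right)} = n \left(18 + n\right)$
$\left(13 R{\left(-379 \right)} + 3015330\right) + t{\left(646 \right)} = \left(13 \left(-8\right) + 3015330\right) + 646 \left(18 + 646\right) = \left(-104 + 3015330\right) + 646 \cdot 664 = 3015226 + 428944 = 3444170$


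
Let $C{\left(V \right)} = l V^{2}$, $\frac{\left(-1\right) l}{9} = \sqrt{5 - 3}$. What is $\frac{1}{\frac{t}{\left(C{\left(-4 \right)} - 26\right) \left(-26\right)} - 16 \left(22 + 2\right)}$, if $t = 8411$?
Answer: $- \frac{62696300}{24087879887} - \frac{186336 \sqrt{2}}{24087879887} \approx -0.0026138$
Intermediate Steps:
$l = - 9 \sqrt{2}$ ($l = - 9 \sqrt{5 - 3} = - 9 \sqrt{2} \approx -12.728$)
$C{\left(V \right)} = - 9 \sqrt{2} V^{2}$
$\frac{1}{\frac{t}{\left(C{\left(-4 \right)} - 26\right) \left(-26\right)} - 16 \left(22 + 2\right)} = \frac{1}{\frac{8411}{\left(- 9 \sqrt{2} \left(-4\right)^{2} - 26\right) \left(-26\right)} - 16 \left(22 + 2\right)} = \frac{1}{\frac{8411}{\left(\left(-9\right) \sqrt{2} \cdot 16 - 26\right) \left(-26\right)} - 384} = \frac{1}{\frac{8411}{\left(- 144 \sqrt{2} - 26\right) \left(-26\right)} - 384} = \frac{1}{\frac{8411}{\left(-26 - 144 \sqrt{2}\right) \left(-26\right)} - 384} = \frac{1}{\frac{8411}{676 + 3744 \sqrt{2}} - 384} = \frac{1}{-384 + \frac{8411}{676 + 3744 \sqrt{2}}}$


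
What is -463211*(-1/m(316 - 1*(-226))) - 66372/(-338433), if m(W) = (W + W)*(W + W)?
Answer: 78252235065/132559242416 ≈ 0.59032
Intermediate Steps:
m(W) = 4*W² (m(W) = (2*W)*(2*W) = 4*W²)
-463211*(-1/m(316 - 1*(-226))) - 66372/(-338433) = -463211*(-1/(4*(316 - 1*(-226))²)) - 66372/(-338433) = -463211*(-1/(4*(316 + 226)²)) - 66372*(-1/338433) = -463211/((-4*542²)) + 22124/112811 = -463211/((-4*293764)) + 22124/112811 = -463211/((-1*1175056)) + 22124/112811 = -463211/(-1175056) + 22124/112811 = -463211*(-1/1175056) + 22124/112811 = 463211/1175056 + 22124/112811 = 78252235065/132559242416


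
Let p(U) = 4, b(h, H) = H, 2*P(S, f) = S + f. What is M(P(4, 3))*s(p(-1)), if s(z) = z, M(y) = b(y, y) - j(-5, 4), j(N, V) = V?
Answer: -2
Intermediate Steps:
P(S, f) = S/2 + f/2 (P(S, f) = (S + f)/2 = S/2 + f/2)
M(y) = -4 + y (M(y) = y - 1*4 = y - 4 = -4 + y)
M(P(4, 3))*s(p(-1)) = (-4 + ((½)*4 + (½)*3))*4 = (-4 + (2 + 3/2))*4 = (-4 + 7/2)*4 = -½*4 = -2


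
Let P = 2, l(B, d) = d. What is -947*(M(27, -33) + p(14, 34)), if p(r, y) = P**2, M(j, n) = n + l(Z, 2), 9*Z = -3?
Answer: 25569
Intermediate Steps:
Z = -1/3 (Z = (1/9)*(-3) = -1/3 ≈ -0.33333)
M(j, n) = 2 + n (M(j, n) = n + 2 = 2 + n)
p(r, y) = 4 (p(r, y) = 2**2 = 4)
-947*(M(27, -33) + p(14, 34)) = -947*((2 - 33) + 4) = -947*(-31 + 4) = -947*(-27) = 25569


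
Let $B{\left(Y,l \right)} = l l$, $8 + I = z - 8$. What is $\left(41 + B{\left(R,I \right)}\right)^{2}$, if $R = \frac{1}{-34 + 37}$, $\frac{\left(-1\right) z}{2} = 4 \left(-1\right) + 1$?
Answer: $19881$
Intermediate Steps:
$z = 6$ ($z = - 2 \left(4 \left(-1\right) + 1\right) = - 2 \left(-4 + 1\right) = \left(-2\right) \left(-3\right) = 6$)
$I = -10$ ($I = -8 + \left(6 - 8\right) = -8 - 2 = -10$)
$R = \frac{1}{3} \approx 0.33333$
$B{\left(Y,l \right)} = l^{2}$
$\left(41 + B{\left(R,I \right)}\right)^{2} = \left(41 + \left(-10\right)^{2}\right)^{2} = \left(41 + 100\right)^{2} = 141^{2} = 19881$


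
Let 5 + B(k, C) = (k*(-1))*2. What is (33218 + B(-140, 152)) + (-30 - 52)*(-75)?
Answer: 39643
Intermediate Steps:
B(k, C) = -5 - 2*k (B(k, C) = -5 + (k*(-1))*2 = -5 - k*2 = -5 - 2*k)
(33218 + B(-140, 152)) + (-30 - 52)*(-75) = (33218 + (-5 - 2*(-140))) + (-30 - 52)*(-75) = (33218 + (-5 + 280)) - 82*(-75) = (33218 + 275) + 6150 = 33493 + 6150 = 39643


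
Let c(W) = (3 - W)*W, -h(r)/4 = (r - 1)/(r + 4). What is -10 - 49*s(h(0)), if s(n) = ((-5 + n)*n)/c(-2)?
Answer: -148/5 ≈ -29.600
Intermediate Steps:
h(r) = -4*(-1 + r)/(4 + r) (h(r) = -4*(r - 1)/(r + 4) = -4*(-1 + r)/(4 + r))
c(W) = W*(3 - W)
s(n) = -n*(-5 + n)/10 (s(n) = ((-5 + n)*n)/((-2*(3 - 1*(-2)))) = (n*(-5 + n))/((-2*(3 + 2))) = (n*(-5 + n))/((-2*5)) = (n*(-5 + n))/(-10) = (n*(-5 + n))*(-⅒) = -n*(-5 + n)/10)
-10 - 49*s(h(0)) = -10 - 49*4*(1 - 1*0)/(4 + 0)*(5 - 4*(1 - 1*0)/(4 + 0))/10 = -10 - 49*4*(1 + 0)/4*(5 - 4*(1 + 0)/4)/10 = -10 - 49*4*(¼)*1*(5 - 4/4)/10 = -10 - 49*(5 - 1*1)/10 = -10 - 49*(5 - 1)/10 = -10 - 49*4/10 = -10 - 49*⅖ = -10 - 98/5 = -148/5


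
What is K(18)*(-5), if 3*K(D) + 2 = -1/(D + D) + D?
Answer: -2875/108 ≈ -26.620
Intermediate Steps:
K(D) = -⅔ - 1/(6*D) + D/3 (K(D) = -⅔ + (-1/(D + D) + D)/3 = -⅔ + (-1/(2*D) + D)/3 = -⅔ + (D - 1/(2*D))/3 = -⅔ + (-1/(6*D) + D/3) = -⅔ - 1/(6*D) + D/3)
K(18)*(-5) = ((⅙)*(-1 + 2*18*(-2 + 18))/18)*(-5) = ((⅙)*(1/18)*(-1 + 2*18*16))*(-5) = ((⅙)*(1/18)*(-1 + 576))*(-5) = ((⅙)*(1/18)*575)*(-5) = (575/108)*(-5) = -2875/108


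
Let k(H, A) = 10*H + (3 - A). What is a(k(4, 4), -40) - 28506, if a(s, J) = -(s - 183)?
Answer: -28362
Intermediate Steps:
k(H, A) = 3 - A + 10*H
a(s, J) = 183 - s (a(s, J) = -(-183 + s) = 183 - s)
a(k(4, 4), -40) - 28506 = (183 - (3 - 1*4 + 10*4)) - 28506 = (183 - (3 - 4 + 40)) - 28506 = (183 - 1*39) - 28506 = (183 - 39) - 28506 = 144 - 28506 = -28362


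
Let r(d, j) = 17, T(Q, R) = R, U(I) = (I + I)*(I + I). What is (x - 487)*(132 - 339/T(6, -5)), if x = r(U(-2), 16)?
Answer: -93906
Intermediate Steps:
U(I) = 4*I² (U(I) = (2*I)*(2*I) = 4*I²)
x = 17
(x - 487)*(132 - 339/T(6, -5)) = (17 - 487)*(132 - 339/(-5)) = -470*(132 - 339*(-⅕)) = -470*(132 + 339/5) = -470*999/5 = -93906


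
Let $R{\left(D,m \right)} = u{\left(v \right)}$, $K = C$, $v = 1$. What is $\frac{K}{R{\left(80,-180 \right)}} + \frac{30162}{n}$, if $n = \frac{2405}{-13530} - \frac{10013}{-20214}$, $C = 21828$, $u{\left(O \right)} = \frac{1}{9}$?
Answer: $\frac{421887154158}{1447687} \approx 2.9142 \cdot 10^{5}$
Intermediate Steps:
$u{\left(O \right)} = \frac{1}{9}$
$K = 21828$
$R{\left(D,m \right)} = \frac{1}{9}$
$n = \frac{1447687}{4558257}$ ($n = 2405 \left(- \frac{1}{13530}\right) - - \frac{10013}{20214} = - \frac{481}{2706} + \frac{10013}{20214} = \frac{1447687}{4558257} \approx 0.3176$)
$\frac{K}{R{\left(80,-180 \right)}} + \frac{30162}{n} = 21828 \frac{1}{\frac{1}{9}} + \frac{30162}{\frac{1447687}{4558257}} = 21828 \cdot 9 + 30162 \cdot \frac{4558257}{1447687} = 196452 + \frac{137486147634}{1447687} = \frac{421887154158}{1447687}$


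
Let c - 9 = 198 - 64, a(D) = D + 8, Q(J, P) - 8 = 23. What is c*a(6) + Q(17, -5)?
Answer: 2033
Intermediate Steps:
Q(J, P) = 31 (Q(J, P) = 8 + 23 = 31)
a(D) = 8 + D
c = 143 (c = 9 + (198 - 64) = 9 + 134 = 143)
c*a(6) + Q(17, -5) = 143*(8 + 6) + 31 = 143*14 + 31 = 2002 + 31 = 2033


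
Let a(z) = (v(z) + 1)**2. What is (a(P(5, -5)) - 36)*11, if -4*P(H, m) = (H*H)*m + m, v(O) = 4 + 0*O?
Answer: -121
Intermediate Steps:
v(O) = 4 (v(O) = 4 + 0 = 4)
P(H, m) = -m/4 - m*H**2/4 (P(H, m) = -((H*H)*m + m)/4 = -(H**2*m + m)/4 = -(m*H**2 + m)/4 = -(m + m*H**2)/4 = -m/4 - m*H**2/4)
a(z) = 25 (a(z) = (4 + 1)**2 = 5**2 = 25)
(a(P(5, -5)) - 36)*11 = (25 - 36)*11 = -11*11 = -121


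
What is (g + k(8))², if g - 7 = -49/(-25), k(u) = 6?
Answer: 139876/625 ≈ 223.80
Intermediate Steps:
g = 224/25 (g = 7 - 49/(-25) = 7 - 49*(-1/25) = 7 + 49/25 = 224/25 ≈ 8.9600)
(g + k(8))² = (224/25 + 6)² = (374/25)² = 139876/625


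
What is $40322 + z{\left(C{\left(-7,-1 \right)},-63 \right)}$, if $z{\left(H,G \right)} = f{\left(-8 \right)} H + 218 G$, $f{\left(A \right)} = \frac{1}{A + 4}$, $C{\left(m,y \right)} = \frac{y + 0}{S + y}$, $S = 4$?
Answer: $\frac{319057}{12} \approx 26588.0$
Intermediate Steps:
$C{\left(m,y \right)} = \frac{y}{4 + y}$ ($C{\left(m,y \right)} = \frac{y + 0}{4 + y} = \frac{y}{4 + y}$)
$f{\left(A \right)} = \frac{1}{4 + A}$
$z{\left(H,G \right)} = 218 G - \frac{H}{4}$ ($z{\left(H,G \right)} = \frac{H}{4 - 8} + 218 G = \frac{H}{-4} + 218 G = - \frac{H}{4} + 218 G = 218 G - \frac{H}{4}$)
$40322 + z{\left(C{\left(-7,-1 \right)},-63 \right)} = 40322 - \left(13734 + \frac{\left(-1\right) \frac{1}{4 - 1}}{4}\right) = 40322 - \left(13734 + \frac{\left(-1\right) \frac{1}{3}}{4}\right) = 40322 - \frac{164807}{12} = \frac{319057}{12}$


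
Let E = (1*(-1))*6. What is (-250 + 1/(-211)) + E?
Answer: -54017/211 ≈ -256.00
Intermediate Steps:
E = -6 (E = -1*6 = -6)
(-250 + 1/(-211)) + E = (-250 + 1/(-211)) - 6 = (-250 - 1/211) - 6 = -52751/211 - 6 = -54017/211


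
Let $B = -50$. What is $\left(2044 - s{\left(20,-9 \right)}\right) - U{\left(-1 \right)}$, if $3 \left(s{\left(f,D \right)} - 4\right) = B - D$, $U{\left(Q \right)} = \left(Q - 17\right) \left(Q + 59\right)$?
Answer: $\frac{9293}{3} \approx 3097.7$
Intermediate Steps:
$U{\left(Q \right)} = \left(-17 + Q\right) \left(59 + Q\right)$
$s{\left(f,D \right)} = - \frac{38}{3} - \frac{D}{3}$ ($s{\left(f,D \right)} = 4 + \frac{-50 - D}{3} = 4 - \left(\frac{50}{3} + \frac{D}{3}\right) = - \frac{38}{3} - \frac{D}{3}$)
$\left(2044 - s{\left(20,-9 \right)}\right) - U{\left(-1 \right)} = \left(2044 - \left(- \frac{38}{3} - -3\right)\right) - \left(-1003 + \left(-1\right)^{2} + 42 \left(-1\right)\right) = \left(2044 - \left(- \frac{38}{3} + 3\right)\right) - \left(-1003 + 1 - 42\right) = \left(2044 - - \frac{29}{3}\right) - -1044 = \left(2044 + \frac{29}{3}\right) + 1044 = \frac{6161}{3} + 1044 = \frac{9293}{3}$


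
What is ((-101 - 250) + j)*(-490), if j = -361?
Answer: 348880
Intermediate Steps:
((-101 - 250) + j)*(-490) = ((-101 - 250) - 361)*(-490) = (-351 - 361)*(-490) = -712*(-490) = 348880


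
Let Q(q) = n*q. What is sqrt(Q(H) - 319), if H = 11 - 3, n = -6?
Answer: I*sqrt(367) ≈ 19.157*I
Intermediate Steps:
H = 8
Q(q) = -6*q
sqrt(Q(H) - 319) = sqrt(-6*8 - 319) = sqrt(-48 - 319) = sqrt(-367) = I*sqrt(367)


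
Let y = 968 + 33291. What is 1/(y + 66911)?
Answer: 1/101170 ≈ 9.8844e-6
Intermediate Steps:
y = 34259
1/(y + 66911) = 1/(34259 + 66911) = 1/101170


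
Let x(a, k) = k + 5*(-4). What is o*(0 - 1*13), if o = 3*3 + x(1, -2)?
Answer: 169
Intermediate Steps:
x(a, k) = -20 + k (x(a, k) = k - 20 = -20 + k)
o = -13 (o = 3*3 + (-20 - 2) = 9 - 22 = -13)
o*(0 - 1*13) = -13*(0 - 1*13) = -13*(0 - 13) = -13*(-13) = 169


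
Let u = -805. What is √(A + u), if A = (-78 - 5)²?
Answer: 78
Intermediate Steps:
A = 6889 (A = (-83)² = 6889)
√(A + u) = √(6889 - 805) = √6084 = 78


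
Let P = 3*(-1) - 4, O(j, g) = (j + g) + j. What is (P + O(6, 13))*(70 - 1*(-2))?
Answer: 1296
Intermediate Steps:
O(j, g) = g + 2*j (O(j, g) = (g + j) + j = g + 2*j)
P = -7 (P = -3 - 4 = -7)
(P + O(6, 13))*(70 - 1*(-2)) = (-7 + (13 + 2*6))*(70 - 1*(-2)) = (-7 + (13 + 12))*(70 + 2) = (-7 + 25)*72 = 18*72 = 1296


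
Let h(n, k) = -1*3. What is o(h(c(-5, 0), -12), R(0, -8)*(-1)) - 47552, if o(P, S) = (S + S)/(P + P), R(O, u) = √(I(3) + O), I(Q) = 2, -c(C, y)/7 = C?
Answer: -47552 + √2/3 ≈ -47552.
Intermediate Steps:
c(C, y) = -7*C
R(O, u) = √(2 + O)
h(n, k) = -3
o(P, S) = S/P (o(P, S) = (2*S)/((2*P)) = (2*S)*(1/(2*P)) = S/P)
o(h(c(-5, 0), -12), R(0, -8)*(-1)) - 47552 = (√(2 + 0)*(-1))/(-3) - 47552 = (√2*(-1))*(-⅓) - 47552 = -√2*(-⅓) - 47552 = √2/3 - 47552 = -47552 + √2/3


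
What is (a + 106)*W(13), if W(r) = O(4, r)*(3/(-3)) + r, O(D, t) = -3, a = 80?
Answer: 2976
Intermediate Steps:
W(r) = 3 + r (W(r) = -9/(-3) + r = -9*(-1)/3 + r = -3*(-1) + r = 3 + r)
(a + 106)*W(13) = (80 + 106)*(3 + 13) = 186*16 = 2976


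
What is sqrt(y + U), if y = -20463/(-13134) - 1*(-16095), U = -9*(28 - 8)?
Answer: sqrt(305070821198)/4378 ≈ 126.16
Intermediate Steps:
U = -180 (U = -9*20 = -1*180 = -180)
y = 70470731/4378 (y = -20463*(-1/13134) + 16095 = 6821/4378 + 16095 = 70470731/4378 ≈ 16097.)
sqrt(y + U) = sqrt(70470731/4378 - 180) = sqrt(69682691/4378) = sqrt(305070821198)/4378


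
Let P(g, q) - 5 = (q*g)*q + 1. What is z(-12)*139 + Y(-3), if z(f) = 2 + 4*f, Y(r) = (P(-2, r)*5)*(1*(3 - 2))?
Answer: -6454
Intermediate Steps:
P(g, q) = 6 + g*q² (P(g, q) = 5 + ((q*g)*q + 1) = 5 + ((g*q)*q + 1) = 5 + (g*q² + 1) = 5 + (1 + g*q²) = 6 + g*q²)
Y(r) = 30 - 10*r² (Y(r) = ((6 - 2*r²)*5)*(1*(3 - 2)) = (30 - 10*r²)*(1*1) = (30 - 10*r²)*1 = 30 - 10*r²)
z(-12)*139 + Y(-3) = (2 + 4*(-12))*139 + (30 - 10*(-3)²) = (2 - 48)*139 + (30 - 10*9) = -46*139 + (30 - 90) = -6394 - 60 = -6454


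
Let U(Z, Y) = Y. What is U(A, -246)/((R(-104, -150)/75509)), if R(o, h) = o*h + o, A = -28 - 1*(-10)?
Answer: -9287607/7748 ≈ -1198.7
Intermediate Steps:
A = -18 (A = -28 + 10 = -18)
R(o, h) = o + h*o (R(o, h) = h*o + o = o + h*o)
U(A, -246)/((R(-104, -150)/75509)) = -246*(-75509/(104*(1 - 150))) = -246/(-104*(-149)*(1/75509)) = -246/(15496*(1/75509)) = -246/15496/75509 = -246*75509/15496 = -9287607/7748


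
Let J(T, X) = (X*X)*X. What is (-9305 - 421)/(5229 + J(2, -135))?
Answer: 1621/409191 ≈ 0.0039615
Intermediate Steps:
J(T, X) = X³ (J(T, X) = X²*X = X³)
(-9305 - 421)/(5229 + J(2, -135)) = (-9305 - 421)/(5229 + (-135)³) = -9726/(5229 - 2460375) = -9726/(-2455146) = -9726*(-1/2455146) = 1621/409191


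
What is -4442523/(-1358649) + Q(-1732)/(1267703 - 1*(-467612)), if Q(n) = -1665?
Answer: 513794309944/157178932629 ≈ 3.2688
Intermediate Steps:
-4442523/(-1358649) + Q(-1732)/(1267703 - 1*(-467612)) = -4442523/(-1358649) - 1665/(1267703 - 1*(-467612)) = -4442523*(-1/1358649) - 1665/(1267703 + 467612) = 1480841/452883 - 1665/1735315 = 1480841/452883 - 1665*1/1735315 = 1480841/452883 - 333/347063 = 513794309944/157178932629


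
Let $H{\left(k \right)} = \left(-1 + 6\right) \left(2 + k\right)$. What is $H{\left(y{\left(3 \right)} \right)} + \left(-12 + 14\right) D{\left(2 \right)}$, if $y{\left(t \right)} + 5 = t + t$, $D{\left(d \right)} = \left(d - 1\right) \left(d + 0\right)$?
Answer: $19$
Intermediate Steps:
$D{\left(d \right)} = d \left(-1 + d\right)$ ($D{\left(d \right)} = \left(-1 + d\right) d = d \left(-1 + d\right)$)
$y{\left(t \right)} = -5 + 2 t$ ($y{\left(t \right)} = -5 + \left(t + t\right) = -5 + 2 t$)
$H{\left(k \right)} = 10 + 5 k$ ($H{\left(k \right)} = 5 \left(2 + k\right) = 10 + 5 k$)
$H{\left(y{\left(3 \right)} \right)} + \left(-12 + 14\right) D{\left(2 \right)} = \left(10 + 5 \left(-5 + 2 \cdot 3\right)\right) + \left(-12 + 14\right) 2 \left(-1 + 2\right) = \left(10 + 5 \left(-5 + 6\right)\right) + 2 \cdot 2 \cdot 1 = \left(10 + 5 \cdot 1\right) + 2 \cdot 2 = \left(10 + 5\right) + 4 = 15 + 4 = 19$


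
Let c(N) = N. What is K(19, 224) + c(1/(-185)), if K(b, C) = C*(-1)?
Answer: -41441/185 ≈ -224.01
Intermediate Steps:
K(b, C) = -C
K(19, 224) + c(1/(-185)) = -1*224 + 1/(-185) = -224 - 1/185 = -41441/185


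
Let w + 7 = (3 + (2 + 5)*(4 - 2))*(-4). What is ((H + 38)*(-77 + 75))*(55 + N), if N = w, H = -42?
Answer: -160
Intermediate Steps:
w = -75 (w = -7 + (3 + (2 + 5)*(4 - 2))*(-4) = -7 + (3 + 7*2)*(-4) = -7 + (3 + 14)*(-4) = -7 + 17*(-4) = -7 - 68 = -75)
N = -75
((H + 38)*(-77 + 75))*(55 + N) = ((-42 + 38)*(-77 + 75))*(55 - 75) = -4*(-2)*(-20) = 8*(-20) = -160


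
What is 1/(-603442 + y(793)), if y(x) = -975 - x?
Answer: -1/605210 ≈ -1.6523e-6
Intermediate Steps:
1/(-603442 + y(793)) = 1/(-603442 + (-975 - 1*793)) = 1/(-603442 + (-975 - 793)) = 1/(-603442 - 1768) = 1/(-605210) = -1/605210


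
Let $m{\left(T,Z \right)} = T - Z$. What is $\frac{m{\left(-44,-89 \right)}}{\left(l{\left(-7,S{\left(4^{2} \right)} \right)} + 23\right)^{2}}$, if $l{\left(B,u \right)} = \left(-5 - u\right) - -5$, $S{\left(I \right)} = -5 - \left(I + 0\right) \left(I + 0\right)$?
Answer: $\frac{45}{80656} \approx 0.00055792$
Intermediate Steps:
$S{\left(I \right)} = -5 - I^{2}$ ($S{\left(I \right)} = -5 - I I = -5 - I^{2}$)
$l{\left(B,u \right)} = - u$ ($l{\left(B,u \right)} = \left(-5 - u\right) + 5 = - u$)
$\frac{m{\left(-44,-89 \right)}}{\left(l{\left(-7,S{\left(4^{2} \right)} \right)} + 23\right)^{2}} = \frac{-44 - -89}{\left(- (-5 - \left(4^{2}\right)^{2}) + 23\right)^{2}} = \frac{-44 + 89}{\left(- (-5 - 16^{2}) + 23\right)^{2}} = \frac{45}{\left(- (-5 - 256) + 23\right)^{2}} = \frac{45}{\left(\left(-1\right) \left(-261\right) + 23\right)^{2}} = \frac{45}{\left(261 + 23\right)^{2}} = \frac{45}{284^{2}} = \frac{45}{80656}$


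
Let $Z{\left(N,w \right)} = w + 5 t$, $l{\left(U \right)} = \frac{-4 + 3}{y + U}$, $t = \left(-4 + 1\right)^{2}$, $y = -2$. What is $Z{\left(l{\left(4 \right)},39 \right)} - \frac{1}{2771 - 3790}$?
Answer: $\frac{85597}{1019} \approx 84.001$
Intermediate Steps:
$t = 9$ ($t = \left(-3\right)^{2} = 9$)
$l{\left(U \right)} = - \frac{1}{-2 + U}$ ($l{\left(U \right)} = \frac{-4 + 3}{-2 + U} = - \frac{1}{-2 + U}$)
$Z{\left(N,w \right)} = 45 + w$ ($Z{\left(N,w \right)} = w + 5 \cdot 9 = w + 45 = 45 + w$)
$Z{\left(l{\left(4 \right)},39 \right)} - \frac{1}{2771 - 3790} = \left(45 + 39\right) - \frac{1}{2771 - 3790} = 84 - \frac{1}{-1019} = 84 - - \frac{1}{1019} = 84 + \frac{1}{1019} = \frac{85597}{1019}$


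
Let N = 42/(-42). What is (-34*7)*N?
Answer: 238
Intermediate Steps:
N = -1 (N = 42*(-1/42) = -1)
(-34*7)*N = -34*7*(-1) = -238*(-1) = 238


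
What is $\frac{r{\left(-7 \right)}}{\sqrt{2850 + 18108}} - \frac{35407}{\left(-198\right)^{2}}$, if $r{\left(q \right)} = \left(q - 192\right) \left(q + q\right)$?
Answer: $- \frac{35407}{39204} + \frac{199 \sqrt{20958}}{1497} \approx 18.341$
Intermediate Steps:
$r{\left(q \right)} = 2 q \left(-192 + q\right)$ ($r{\left(q \right)} = \left(-192 + q\right) 2 q = 2 q \left(-192 + q\right)$)
$\frac{r{\left(-7 \right)}}{\sqrt{2850 + 18108}} - \frac{35407}{\left(-198\right)^{2}} = \frac{2 \left(-7\right) \left(-192 - 7\right)}{\sqrt{2850 + 18108}} - \frac{35407}{\left(-198\right)^{2}} = \frac{2 \left(-7\right) \left(-199\right)}{\sqrt{20958}} - \frac{35407}{39204} = 2786 \frac{\sqrt{20958}}{20958} - \frac{35407}{39204} = \frac{199 \sqrt{20958}}{1497} - \frac{35407}{39204} = - \frac{35407}{39204} + \frac{199 \sqrt{20958}}{1497}$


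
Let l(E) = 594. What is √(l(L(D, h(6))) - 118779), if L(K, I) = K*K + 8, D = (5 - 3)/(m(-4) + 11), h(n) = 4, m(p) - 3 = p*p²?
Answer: I*√118185 ≈ 343.78*I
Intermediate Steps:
m(p) = 3 + p³ (m(p) = 3 + p*p² = 3 + p³)
D = -1/25 (D = (5 - 3)/((3 + (-4)³) + 11) = 2/((3 - 64) + 11) = 2/(-61 + 11) = 2/(-50) = 2*(-1/50) = -1/25 ≈ -0.040000)
L(K, I) = 8 + K² (L(K, I) = K² + 8 = 8 + K²)
√(l(L(D, h(6))) - 118779) = √(594 - 118779) = √(-118185) = I*√118185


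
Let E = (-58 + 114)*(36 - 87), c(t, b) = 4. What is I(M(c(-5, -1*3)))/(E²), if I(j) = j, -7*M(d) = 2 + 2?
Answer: -1/14274288 ≈ -7.0056e-8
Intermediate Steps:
E = -2856 (E = 56*(-51) = -2856)
M(d) = -4/7 (M(d) = -(2 + 2)/7 = -⅐*4 = -4/7)
I(M(c(-5, -1*3)))/(E²) = -4/(7*((-2856)²)) = -4/7/8156736 = -4/7*1/8156736 = -1/14274288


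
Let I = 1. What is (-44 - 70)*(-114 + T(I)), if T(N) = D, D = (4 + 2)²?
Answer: 8892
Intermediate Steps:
D = 36 (D = 6² = 36)
T(N) = 36
(-44 - 70)*(-114 + T(I)) = (-44 - 70)*(-114 + 36) = -114*(-78) = 8892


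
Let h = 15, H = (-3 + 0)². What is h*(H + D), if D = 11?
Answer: 300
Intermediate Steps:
H = 9 (H = (-3)² = 9)
h*(H + D) = 15*(9 + 11) = 15*20 = 300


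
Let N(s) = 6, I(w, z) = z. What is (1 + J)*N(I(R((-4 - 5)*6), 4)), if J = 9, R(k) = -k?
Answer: 60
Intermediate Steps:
(1 + J)*N(I(R((-4 - 5)*6), 4)) = (1 + 9)*6 = 10*6 = 60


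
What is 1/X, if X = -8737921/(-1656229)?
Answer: 1656229/8737921 ≈ 0.18954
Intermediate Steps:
X = 8737921/1656229 (X = -8737921*(-1/1656229) = 8737921/1656229 ≈ 5.2758)
1/X = 1/(8737921/1656229) = 1656229/8737921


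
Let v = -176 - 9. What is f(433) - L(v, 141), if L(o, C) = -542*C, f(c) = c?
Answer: 76855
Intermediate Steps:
v = -185
f(433) - L(v, 141) = 433 - (-542)*141 = 433 - 1*(-76422) = 433 + 76422 = 76855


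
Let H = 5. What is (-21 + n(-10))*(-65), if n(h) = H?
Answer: 1040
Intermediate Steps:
n(h) = 5
(-21 + n(-10))*(-65) = (-21 + 5)*(-65) = -16*(-65) = 1040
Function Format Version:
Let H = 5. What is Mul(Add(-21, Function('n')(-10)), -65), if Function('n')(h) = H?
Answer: 1040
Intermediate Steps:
Function('n')(h) = 5
Mul(Add(-21, Function('n')(-10)), -65) = Mul(Add(-21, 5), -65) = Mul(-16, -65) = 1040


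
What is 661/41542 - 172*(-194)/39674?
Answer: 706198985/824068654 ≈ 0.85697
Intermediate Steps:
661/41542 - 172*(-194)/39674 = 661*(1/41542) + 33368*(1/39674) = 661/41542 + 16684/19837 = 706198985/824068654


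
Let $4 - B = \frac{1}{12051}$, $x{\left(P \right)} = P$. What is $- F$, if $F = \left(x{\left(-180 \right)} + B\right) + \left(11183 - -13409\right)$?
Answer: $- \frac{294237215}{12051} \approx -24416.0$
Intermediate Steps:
$B = \frac{48203}{12051}$ ($B = 4 - \frac{1}{12051} = \frac{48203}{12051} \approx 3.9999$)
$F = \frac{294237215}{12051}$ ($F = \left(-180 + \frac{48203}{12051}\right) + \left(11183 - -13409\right) = - \frac{2120977}{12051} + \left(11183 + 13409\right) = - \frac{2120977}{12051} + 24592 = \frac{294237215}{12051} \approx 24416.0$)
$- F = \left(-1\right) \frac{294237215}{12051} = - \frac{294237215}{12051}$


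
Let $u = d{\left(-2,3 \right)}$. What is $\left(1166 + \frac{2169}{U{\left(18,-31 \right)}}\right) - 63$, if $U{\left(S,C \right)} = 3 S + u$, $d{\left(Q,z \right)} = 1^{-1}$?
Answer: $\frac{62834}{55} \approx 1142.4$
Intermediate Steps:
$d{\left(Q,z \right)} = 1$
$u = 1$
$U{\left(S,C \right)} = 1 + 3 S$ ($U{\left(S,C \right)} = 3 S + 1 = 1 + 3 S$)
$\left(1166 + \frac{2169}{U{\left(18,-31 \right)}}\right) - 63 = \left(1166 + \frac{2169}{1 + 3 \cdot 18}\right) - 63 = \left(1166 + \frac{2169}{1 + 54}\right) - 63 = \left(1166 + \frac{2169}{55}\right) - 63 = \frac{66299}{55} - 63 = \frac{62834}{55}$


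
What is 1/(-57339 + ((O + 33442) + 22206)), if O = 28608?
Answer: 1/26917 ≈ 3.7151e-5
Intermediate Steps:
1/(-57339 + ((O + 33442) + 22206)) = 1/(-57339 + ((28608 + 33442) + 22206)) = 1/(-57339 + (62050 + 22206)) = 1/(-57339 + 84256) = 1/26917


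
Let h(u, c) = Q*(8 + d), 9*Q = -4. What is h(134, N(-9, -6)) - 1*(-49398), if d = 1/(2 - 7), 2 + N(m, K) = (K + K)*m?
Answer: 740918/15 ≈ 49395.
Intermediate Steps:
Q = -4/9 (Q = (⅑)*(-4) = -4/9 ≈ -0.44444)
N(m, K) = -2 + 2*K*m (N(m, K) = -2 + (K + K)*m = -2 + (2*K)*m = -2 + 2*K*m)
d = -⅕ (d = 1/(-5) = -⅕ ≈ -0.20000)
h(u, c) = -52/15 (h(u, c) = -4*(8 - ⅕)/9 = -4/9*39/5 = -52/15)
h(134, N(-9, -6)) - 1*(-49398) = -52/15 - 1*(-49398) = -52/15 + 49398 = 740918/15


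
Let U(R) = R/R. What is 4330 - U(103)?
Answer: 4329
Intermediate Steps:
U(R) = 1
4330 - U(103) = 4330 - 1*1 = 4330 - 1 = 4329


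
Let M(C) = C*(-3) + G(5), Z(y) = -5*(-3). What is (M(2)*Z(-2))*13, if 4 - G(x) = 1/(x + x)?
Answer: -819/2 ≈ -409.50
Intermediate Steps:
G(x) = 4 - 1/(2*x) (G(x) = 4 - 1/(x + x) = 4 - 1/(2*x))
Z(y) = 15
M(C) = 39/10 - 3*C (M(C) = C*(-3) + (4 - ½/5) = -3*C + (4 - ½*⅕) = -3*C + (4 - ⅒) = -3*C + 39/10 = 39/10 - 3*C)
(M(2)*Z(-2))*13 = ((39/10 - 3*2)*15)*13 = ((39/10 - 6)*15)*13 = -21/10*15*13 = -63/2*13 = -819/2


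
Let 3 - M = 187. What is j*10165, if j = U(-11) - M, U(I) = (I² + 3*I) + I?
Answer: 2653065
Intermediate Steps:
U(I) = I² + 4*I
M = -184 (M = 3 - 1*187 = 3 - 187 = -184)
j = 261 (j = -11*(4 - 11) - 1*(-184) = -11*(-7) + 184 = 77 + 184 = 261)
j*10165 = 261*10165 = 2653065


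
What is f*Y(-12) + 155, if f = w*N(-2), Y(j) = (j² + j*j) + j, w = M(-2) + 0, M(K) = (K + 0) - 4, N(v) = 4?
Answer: -6469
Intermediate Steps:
M(K) = -4 + K (M(K) = K - 4 = -4 + K)
w = -6 (w = (-4 - 2) + 0 = -6 + 0 = -6)
Y(j) = j + 2*j² (Y(j) = (j² + j²) + j = 2*j² + j = j + 2*j²)
f = -24 (f = -6*4 = -24)
f*Y(-12) + 155 = -(-288)*(1 + 2*(-12)) + 155 = -(-288)*(1 - 24) + 155 = -(-288)*(-23) + 155 = -24*276 + 155 = -6624 + 155 = -6469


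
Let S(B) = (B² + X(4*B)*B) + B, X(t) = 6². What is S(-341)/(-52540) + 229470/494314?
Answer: -4898276587/3246407195 ≈ -1.5088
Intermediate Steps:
X(t) = 36
S(B) = B² + 37*B (S(B) = (B² + 36*B) + B = B² + 37*B)
S(-341)/(-52540) + 229470/494314 = -341*(37 - 341)/(-52540) + 229470/494314 = -341*(-304)*(-1/52540) + 229470*(1/494314) = 103664*(-1/52540) + 114735/247157 = -25916/13135 + 114735/247157 = -4898276587/3246407195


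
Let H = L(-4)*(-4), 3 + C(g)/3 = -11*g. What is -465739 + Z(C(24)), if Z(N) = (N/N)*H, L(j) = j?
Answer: -465723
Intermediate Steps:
C(g) = -9 - 33*g (C(g) = -9 + 3*(-11*g) = -9 - 33*g)
H = 16 (H = -4*(-4) = 16)
Z(N) = 16 (Z(N) = (N/N)*16 = 1*16 = 16)
-465739 + Z(C(24)) = -465739 + 16 = -465723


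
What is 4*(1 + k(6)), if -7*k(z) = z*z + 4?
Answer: -132/7 ≈ -18.857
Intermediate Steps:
k(z) = -4/7 - z²/7 (k(z) = -(z*z + 4)/7 = -(z² + 4)/7 = -(4 + z²)/7 = -4/7 - z²/7)
4*(1 + k(6)) = 4*(1 + (-4/7 - ⅐*6²)) = 4*(1 + (-4/7 - ⅐*36)) = 4*(1 + (-4/7 - 36/7)) = 4*(1 - 40/7) = 4*(-33/7) = -132/7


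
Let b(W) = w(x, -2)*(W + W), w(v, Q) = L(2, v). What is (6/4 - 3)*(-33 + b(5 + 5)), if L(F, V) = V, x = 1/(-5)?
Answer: 111/2 ≈ 55.500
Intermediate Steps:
x = -1/5 ≈ -0.20000
w(v, Q) = v
b(W) = -2*W/5 (b(W) = -(W + W)/5 = -2*W/5)
(6/4 - 3)*(-33 + b(5 + 5)) = (6/4 - 3)*(-33 - 2*(5 + 5)/5) = ((1/4)*6 - 3)*(-33 - 2/5*10) = (3/2 - 3)*(-33 - 4) = -3/2*(-37) = 111/2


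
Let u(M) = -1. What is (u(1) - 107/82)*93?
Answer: -17577/82 ≈ -214.35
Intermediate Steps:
(u(1) - 107/82)*93 = (-1 - 107/82)*93 = -189/82*93 = -17577/82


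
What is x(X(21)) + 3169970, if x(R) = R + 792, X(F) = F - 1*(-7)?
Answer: 3170790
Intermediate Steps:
X(F) = 7 + F (X(F) = F + 7 = 7 + F)
x(R) = 792 + R
x(X(21)) + 3169970 = (792 + (7 + 21)) + 3169970 = (792 + 28) + 3169970 = 820 + 3169970 = 3170790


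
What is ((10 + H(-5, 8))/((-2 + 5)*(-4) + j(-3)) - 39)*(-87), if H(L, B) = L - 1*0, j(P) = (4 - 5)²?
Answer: 37758/11 ≈ 3432.5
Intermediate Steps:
j(P) = 1 (j(P) = (-1)² = 1)
H(L, B) = L (H(L, B) = L + 0 = L)
((10 + H(-5, 8))/((-2 + 5)*(-4) + j(-3)) - 39)*(-87) = ((10 - 5)/((-2 + 5)*(-4) + 1) - 39)*(-87) = (5/(3*(-4) + 1) - 39)*(-87) = (5/(-12 + 1) - 39)*(-87) = (5/(-11) - 39)*(-87) = (5*(-1/11) - 39)*(-87) = (-5/11 - 39)*(-87) = -434/11*(-87) = 37758/11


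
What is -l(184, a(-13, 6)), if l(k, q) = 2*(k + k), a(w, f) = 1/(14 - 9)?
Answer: -736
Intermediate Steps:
a(w, f) = ⅕ (a(w, f) = 1/5 = ⅕)
l(k, q) = 4*k (l(k, q) = 2*(2*k) = 4*k)
-l(184, a(-13, 6)) = -4*184 = -1*736 = -736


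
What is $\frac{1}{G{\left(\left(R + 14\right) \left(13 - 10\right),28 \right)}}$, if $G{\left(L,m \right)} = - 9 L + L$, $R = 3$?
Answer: $- \frac{1}{408} \approx -0.002451$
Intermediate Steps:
$G{\left(L,m \right)} = - 8 L$
$\frac{1}{G{\left(\left(R + 14\right) \left(13 - 10\right),28 \right)}} = \frac{1}{\left(-8\right) \left(3 + 14\right) \left(13 - 10\right)} = \frac{1}{\left(-8\right) 17 \cdot 3} = \frac{1}{\left(-8\right) 51} = \frac{1}{-408} = - \frac{1}{408}$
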